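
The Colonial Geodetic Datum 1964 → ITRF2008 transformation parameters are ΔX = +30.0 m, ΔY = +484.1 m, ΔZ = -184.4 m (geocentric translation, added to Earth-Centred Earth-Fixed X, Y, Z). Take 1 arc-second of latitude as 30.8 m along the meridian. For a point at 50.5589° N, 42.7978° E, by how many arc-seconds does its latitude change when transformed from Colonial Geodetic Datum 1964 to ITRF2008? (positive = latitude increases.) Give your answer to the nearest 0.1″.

sin φ = 0.772278, cos φ = 0.635285, sin λ = 0.679413, cos λ = 0.733756.
North component: ΔN = −sin φ cos λ·ΔX − sin φ sin λ·ΔY + cos φ·ΔZ = −(0.772278)(0.733756)(30.0) − (0.772278)(0.679413)(484.1) + (0.635285)(-184.4) = -388.15 m.
1° of latitude spans 3600 × 30.80 = 110880 m, so Δφ = -388.15 / 110880 × 3600 = -12.602″.

Δφ = -12.6″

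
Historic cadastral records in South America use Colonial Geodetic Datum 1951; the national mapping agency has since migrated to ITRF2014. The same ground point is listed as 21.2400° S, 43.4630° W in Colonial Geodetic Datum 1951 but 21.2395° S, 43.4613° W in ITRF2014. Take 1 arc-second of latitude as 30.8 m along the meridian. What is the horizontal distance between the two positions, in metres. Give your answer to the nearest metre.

Δφ = -21.2395° − -21.2400° = +0.0005°; Δλ = -43.4613° − -43.4630° = +0.0017°.
1° of latitude = 3600 × 30.80 = 110880 m.
ΔN = Δφ × 110880 = 55.4 m; ΔE = Δλ × 110880 × cos(-21.2400°) = +0.0017 × 110880 × 0.932071 = 175.7 m.
Distance = √(ΔE² + ΔN²) = √(175.7² + 55.4²) = 184.2 m.

184 m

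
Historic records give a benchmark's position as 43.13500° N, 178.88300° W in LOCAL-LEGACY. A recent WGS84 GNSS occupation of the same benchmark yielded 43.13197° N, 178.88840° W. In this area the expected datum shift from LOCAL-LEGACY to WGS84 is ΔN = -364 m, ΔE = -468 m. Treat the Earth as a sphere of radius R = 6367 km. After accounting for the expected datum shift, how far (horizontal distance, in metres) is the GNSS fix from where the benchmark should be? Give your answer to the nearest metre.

41 m

Observed coordinate differences: Δφ = -0.00303°, Δλ = -0.00540°.
Converting to metres (1° lat = 111125 m, cos φ = 0.729745): observed ΔN = -336.7 m, observed ΔE = -437.9 m.
Subtracting the expected shift leaves a residual of -336.7 − (-364) = 27.3 m north and -437.9 − (-468) = 30.1 m east.
Residual distance = √(27.3² + 30.1²) = 40.6 m.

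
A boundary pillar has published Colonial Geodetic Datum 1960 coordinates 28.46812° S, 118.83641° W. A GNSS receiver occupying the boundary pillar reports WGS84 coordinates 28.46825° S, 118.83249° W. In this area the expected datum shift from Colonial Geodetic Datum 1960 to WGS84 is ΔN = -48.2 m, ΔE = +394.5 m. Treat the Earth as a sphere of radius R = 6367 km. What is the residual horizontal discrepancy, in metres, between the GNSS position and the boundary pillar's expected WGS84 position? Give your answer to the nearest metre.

36 m

Observed coordinate differences: Δφ = -0.00013°, Δλ = +0.00392°.
Converting to metres (1° lat = 111125 m, cos φ = 0.879082): observed ΔN = -14.4 m, observed ΔE = 382.9 m.
Subtracting the expected shift leaves a residual of -14.4 − (-48.2) = 33.8 m north and 382.9 − (394.5) = -11.6 m east.
Residual distance = √(33.8² + (-11.6)²) = 35.7 m.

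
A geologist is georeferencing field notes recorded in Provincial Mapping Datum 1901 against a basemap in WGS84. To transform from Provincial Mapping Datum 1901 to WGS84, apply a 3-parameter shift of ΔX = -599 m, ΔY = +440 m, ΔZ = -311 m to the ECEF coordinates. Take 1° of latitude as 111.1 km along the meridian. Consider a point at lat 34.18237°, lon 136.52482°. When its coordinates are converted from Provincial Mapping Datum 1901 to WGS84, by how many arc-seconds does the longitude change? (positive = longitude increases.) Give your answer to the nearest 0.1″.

Δλ = 3.6″

sin φ = 0.561829, cos φ = 0.827253, sin λ = 0.688040, cos λ = -0.725672.
East component: ΔE = −sin λ·ΔX + cos λ·ΔY = −(0.688040)(-599) + (-0.725672)(440) = 92.84 m.
1° of latitude spans 111100 m; at latitude φ, 1° of longitude spans that × cos φ = 91907.9 m, so Δλ = 92.84 / 91907.9 × 3600 = 3.637″.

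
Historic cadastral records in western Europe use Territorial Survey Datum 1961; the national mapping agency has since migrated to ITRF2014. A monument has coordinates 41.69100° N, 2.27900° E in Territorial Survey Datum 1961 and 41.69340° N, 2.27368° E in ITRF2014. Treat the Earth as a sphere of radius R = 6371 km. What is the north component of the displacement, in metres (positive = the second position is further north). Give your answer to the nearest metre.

Δφ = 41.69340° − 41.69100° = +0.00240°; Δλ = 2.27368° − 2.27900° = -0.00532°.
1° along a meridian = πR/180 = 111195 m.
ΔN = Δφ × 111195 = 266.9 m; ΔE = Δλ × 111195 × cos(41.69100°) = -0.00532 × 111195 × 0.746743 = -441.7 m.

ΔN = 267 m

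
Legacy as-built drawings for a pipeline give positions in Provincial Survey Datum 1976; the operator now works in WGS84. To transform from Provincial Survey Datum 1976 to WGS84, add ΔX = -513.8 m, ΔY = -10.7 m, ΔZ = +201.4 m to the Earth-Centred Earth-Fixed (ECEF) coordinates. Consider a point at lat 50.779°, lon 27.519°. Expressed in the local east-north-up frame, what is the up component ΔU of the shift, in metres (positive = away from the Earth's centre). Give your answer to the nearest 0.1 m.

ΔU = -135.2 m

The local up (radial) axis is (cos φ cos λ, cos φ sin λ, sin φ), giving ΔU = -288.125 − 3.126 + 156.027 = -135.22 m.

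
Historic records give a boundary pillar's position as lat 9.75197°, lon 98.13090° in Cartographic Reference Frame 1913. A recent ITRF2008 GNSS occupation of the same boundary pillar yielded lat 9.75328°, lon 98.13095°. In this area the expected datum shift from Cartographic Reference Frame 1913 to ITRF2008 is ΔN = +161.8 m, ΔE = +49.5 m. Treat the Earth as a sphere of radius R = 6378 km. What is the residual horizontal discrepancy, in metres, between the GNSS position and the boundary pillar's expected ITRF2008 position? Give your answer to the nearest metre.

Observed coordinate differences: Δφ = +0.00131°, Δλ = +0.00005°.
Converting to metres (1° lat = 111317 m, cos φ = 0.985550): observed ΔN = 145.8 m, observed ΔE = 5.5 m.
Subtracting the expected shift leaves a residual of 145.8 − (161.8) = -16.0 m north and 5.5 − (49.5) = -44.0 m east.
Residual distance = √((-16.0)² + (-44.0)²) = 46.8 m.

47 m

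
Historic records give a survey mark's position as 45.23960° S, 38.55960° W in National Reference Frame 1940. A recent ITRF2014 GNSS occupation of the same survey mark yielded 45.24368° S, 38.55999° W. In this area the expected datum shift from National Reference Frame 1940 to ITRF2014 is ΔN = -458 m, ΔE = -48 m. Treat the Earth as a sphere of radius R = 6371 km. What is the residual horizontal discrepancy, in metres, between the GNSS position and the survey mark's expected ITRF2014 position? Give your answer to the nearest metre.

Observed coordinate differences: Δφ = -0.00408°, Δλ = -0.00039°.
Converting to metres (1° lat = 111195 m, cos φ = 0.704144): observed ΔN = -453.7 m, observed ΔE = -30.5 m.
Subtracting the expected shift leaves a residual of -453.7 − (-458) = 4.3 m north and -30.5 − (-48) = 17.5 m east.
Residual distance = √(4.3² + 17.5²) = 18.0 m.

18 m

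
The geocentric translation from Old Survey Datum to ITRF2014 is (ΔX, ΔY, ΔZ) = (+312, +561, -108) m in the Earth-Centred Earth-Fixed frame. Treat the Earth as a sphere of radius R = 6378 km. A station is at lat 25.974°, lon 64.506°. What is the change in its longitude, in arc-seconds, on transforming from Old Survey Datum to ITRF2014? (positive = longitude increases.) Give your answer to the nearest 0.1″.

Δλ = -1.4″

sin φ = 0.437963, cos φ = 0.898993, sin λ = 0.902630, cos λ = 0.430417.
East component: ΔE = −sin λ·ΔX + cos λ·ΔY = −(0.902630)(312) + (0.430417)(561) = -40.16 m.
1° of latitude spans πR/180 = 111317 m; at latitude φ, 1° of longitude spans that × cos φ = 100073.3 m, so Δλ = -40.16 / 100073.3 × 3600 = -1.445″.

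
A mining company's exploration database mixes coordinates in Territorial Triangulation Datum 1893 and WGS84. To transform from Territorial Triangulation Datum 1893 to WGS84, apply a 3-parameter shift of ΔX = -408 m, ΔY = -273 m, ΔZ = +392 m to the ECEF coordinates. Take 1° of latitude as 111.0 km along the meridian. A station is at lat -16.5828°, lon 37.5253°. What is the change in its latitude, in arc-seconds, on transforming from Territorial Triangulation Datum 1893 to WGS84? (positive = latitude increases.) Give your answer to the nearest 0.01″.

sin φ = -0.285401, cos φ = 0.958408, sin λ = 0.609112, cos λ = 0.793084.
North component: ΔN = −sin φ cos λ·ΔX − sin φ sin λ·ΔY + cos φ·ΔZ = −(-0.285401)(0.793084)(-408) − (-0.285401)(0.609112)(-273) + (0.958408)(392) = 235.89 m.
1° of latitude spans 111000 m, so Δφ = 235.89 / 111000 × 3600 = 7.650″.

Δφ = 7.65″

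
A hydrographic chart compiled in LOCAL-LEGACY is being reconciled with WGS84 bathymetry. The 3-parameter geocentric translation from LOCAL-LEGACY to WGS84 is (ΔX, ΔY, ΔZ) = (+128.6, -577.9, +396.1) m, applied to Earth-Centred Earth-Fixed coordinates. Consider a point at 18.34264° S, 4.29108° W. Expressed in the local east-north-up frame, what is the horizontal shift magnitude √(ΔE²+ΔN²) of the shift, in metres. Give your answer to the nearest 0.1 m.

711.3 m

The local east axis at (φ, λ) is (−sin λ, cos λ, 0), so ΔE = −sin(-4.29108°)·128.6 + cos(-4.29108°)·(-577.9) = -566.66 m.
The local north axis is (−sin φ cos λ, −sin φ sin λ, cos φ), giving ΔN = 40.357 + 13.608 + 375.975 = 429.94 m.
Horizontal magnitude = √(ΔE² + ΔN²) = √((-566.66)² + 429.94²) = 711.30 m.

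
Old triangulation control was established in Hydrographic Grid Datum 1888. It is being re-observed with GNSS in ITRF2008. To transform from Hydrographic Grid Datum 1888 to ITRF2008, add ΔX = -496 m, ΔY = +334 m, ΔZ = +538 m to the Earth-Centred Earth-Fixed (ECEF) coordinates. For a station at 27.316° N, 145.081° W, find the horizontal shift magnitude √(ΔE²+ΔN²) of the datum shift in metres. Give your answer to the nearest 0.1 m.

At φ = 27.316°, λ = -145.081°: sin φ = 0.458898, cos φ = 0.888489, sin λ = -0.572418, cos λ = -0.819962.
ΔE = −sin λ·ΔX + cos λ·ΔY = −(-0.572418)·(-496) + (-0.819962)·(334) = -557.79 m.
ΔN = −sin φ cos λ·ΔX − sin φ sin λ·ΔY + cos φ·ΔZ = −(0.458898)(-0.819962)(-496) − (0.458898)(-0.572418)(334) + (0.888489)(538) = 379.11 m.
Horizontal magnitude = √(ΔE² + ΔN²) = √((-557.79)² + 379.11²) = 674.42 m.

674.4 m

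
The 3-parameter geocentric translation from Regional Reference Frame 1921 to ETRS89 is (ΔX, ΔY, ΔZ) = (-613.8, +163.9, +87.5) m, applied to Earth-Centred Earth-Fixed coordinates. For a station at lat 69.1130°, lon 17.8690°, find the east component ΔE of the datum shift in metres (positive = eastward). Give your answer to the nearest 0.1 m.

At φ = 69.1130°, λ = 17.8690°: sin φ = 0.934285, cos φ = 0.356526, sin λ = 0.306842, cos λ = 0.951761.
ΔE = −sin λ·ΔX + cos λ·ΔY = −(0.306842)·(-613.8) + (0.951761)·(163.9) = 344.33 m.

ΔE = 344.3 m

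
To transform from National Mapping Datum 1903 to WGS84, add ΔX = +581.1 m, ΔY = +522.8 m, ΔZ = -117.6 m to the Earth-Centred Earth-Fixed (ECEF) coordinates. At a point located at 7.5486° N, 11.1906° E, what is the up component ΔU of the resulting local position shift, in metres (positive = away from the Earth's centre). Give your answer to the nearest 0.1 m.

ΔU = 650.2 m

At φ = 7.5486°, λ = 11.1906°: sin φ = 0.131367, cos φ = 0.991334, sin λ = 0.194073, cos λ = 0.980987.
ΔU = cos φ cos λ·ΔX + cos φ sin λ·ΔY + sin φ·ΔZ = (0.991334)(0.980987)(581.1) + (0.991334)(0.194073)(522.8) + (0.131367)(-117.6) = 650.24 m.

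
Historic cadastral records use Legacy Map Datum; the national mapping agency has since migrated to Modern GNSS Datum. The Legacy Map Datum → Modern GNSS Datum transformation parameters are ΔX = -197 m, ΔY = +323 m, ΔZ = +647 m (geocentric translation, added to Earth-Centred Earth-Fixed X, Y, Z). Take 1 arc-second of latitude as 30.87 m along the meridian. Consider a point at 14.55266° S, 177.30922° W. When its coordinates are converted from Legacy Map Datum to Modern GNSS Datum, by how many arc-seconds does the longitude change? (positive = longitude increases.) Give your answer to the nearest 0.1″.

Δλ = -11.1″

sin φ = -0.251270, cos φ = 0.967917, sin λ = -0.046946, cos λ = -0.998897.
East component: ΔE = −sin λ·ΔX + cos λ·ΔY = −(-0.046946)(-197) + (-0.998897)(323) = -331.89 m.
1° of latitude spans 3600 × 30.87 = 111132 m; at latitude φ, 1° of longitude spans that × cos φ = 107566.6 m, so Δλ = -331.89 / 107566.6 × 3600 = -11.108″.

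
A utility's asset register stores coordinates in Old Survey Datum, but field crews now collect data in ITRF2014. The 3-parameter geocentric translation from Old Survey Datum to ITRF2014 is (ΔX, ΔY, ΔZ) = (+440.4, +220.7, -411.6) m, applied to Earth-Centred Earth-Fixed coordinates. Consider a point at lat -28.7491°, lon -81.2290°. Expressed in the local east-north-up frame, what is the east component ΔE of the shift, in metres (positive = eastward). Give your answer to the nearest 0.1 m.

At φ = -28.7491°, λ = -81.2290°: sin φ = -0.480975, cos φ = 0.876734, sin λ = -0.988306, cos λ = 0.152486.
ΔE = −sin λ·ΔX + cos λ·ΔY = −(-0.988306)·(440.4) + (0.152486)·(220.7) = 468.90 m.

ΔE = 468.9 m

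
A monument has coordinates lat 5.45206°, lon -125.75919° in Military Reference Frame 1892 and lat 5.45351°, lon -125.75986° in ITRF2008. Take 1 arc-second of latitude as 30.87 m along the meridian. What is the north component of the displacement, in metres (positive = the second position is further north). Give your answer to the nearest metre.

Δφ = 5.45351° − 5.45206° = +0.00145°; Δλ = -125.75986° − -125.75919° = -0.00067°.
1° of latitude = 3600 × 30.87 = 111132 m.
ΔN = Δφ × 111132 = 161.1 m; ΔE = Δλ × 111132 × cos(5.45206°) = -0.00067 × 111132 × 0.995476 = -74.1 m.

ΔN = 161 m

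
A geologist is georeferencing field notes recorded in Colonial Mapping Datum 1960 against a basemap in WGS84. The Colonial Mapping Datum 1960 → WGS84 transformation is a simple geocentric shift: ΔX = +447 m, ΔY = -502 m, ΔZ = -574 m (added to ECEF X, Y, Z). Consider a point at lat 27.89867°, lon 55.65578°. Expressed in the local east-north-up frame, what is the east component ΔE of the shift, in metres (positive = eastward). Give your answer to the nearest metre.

ΔE = -652 m

At φ = 27.89867°, λ = 55.65578°: sin φ = 0.467909, cos φ = 0.883776, sin λ = 0.825663, cos λ = 0.564163.
ΔE = −sin λ·ΔX + cos λ·ΔY = −(0.825663)·(447) + (0.564163)·(-502) = -652.28 m.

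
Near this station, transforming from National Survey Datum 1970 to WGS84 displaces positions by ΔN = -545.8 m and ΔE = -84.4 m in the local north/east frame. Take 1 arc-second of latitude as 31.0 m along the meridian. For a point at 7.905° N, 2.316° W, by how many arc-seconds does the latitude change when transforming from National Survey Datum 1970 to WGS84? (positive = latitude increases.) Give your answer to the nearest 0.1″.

Δφ = -17.6″

1″ of latitude = 31.00 m, so Δφ = -545.8 / 31.00 = -17.606″.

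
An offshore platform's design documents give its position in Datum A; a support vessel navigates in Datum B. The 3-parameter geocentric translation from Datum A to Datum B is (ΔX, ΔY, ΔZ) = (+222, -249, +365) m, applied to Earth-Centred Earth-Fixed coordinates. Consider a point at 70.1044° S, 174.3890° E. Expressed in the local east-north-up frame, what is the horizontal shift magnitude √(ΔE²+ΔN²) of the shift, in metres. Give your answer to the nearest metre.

The local east axis at (φ, λ) is (−sin λ, cos λ, 0), so ΔE = −sin(174.3890°)·222 + cos(174.3890°)·(-249) = 226.10 m.
The local north axis is (−sin φ cos λ, −sin φ sin λ, cos φ), giving ΔN = -207.750 − 22.893 + 124.212 = -106.43 m.
Horizontal magnitude = √(ΔE² + ΔN²) = √(226.10² + (-106.43)²) = 249.90 m.

250 m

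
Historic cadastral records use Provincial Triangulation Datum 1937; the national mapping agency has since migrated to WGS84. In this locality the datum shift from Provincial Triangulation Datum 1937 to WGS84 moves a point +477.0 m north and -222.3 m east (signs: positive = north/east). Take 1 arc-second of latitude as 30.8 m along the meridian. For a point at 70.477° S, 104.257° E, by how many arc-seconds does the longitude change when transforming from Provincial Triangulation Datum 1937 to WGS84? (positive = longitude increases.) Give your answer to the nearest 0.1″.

At latitude -70.477°, cos φ = 0.334185.
1″ of longitude at this latitude = 30.80 × cos φ = 10.2929 m, so Δλ = -222.3 / 10.2929 = -21.597″.

Δλ = -21.6″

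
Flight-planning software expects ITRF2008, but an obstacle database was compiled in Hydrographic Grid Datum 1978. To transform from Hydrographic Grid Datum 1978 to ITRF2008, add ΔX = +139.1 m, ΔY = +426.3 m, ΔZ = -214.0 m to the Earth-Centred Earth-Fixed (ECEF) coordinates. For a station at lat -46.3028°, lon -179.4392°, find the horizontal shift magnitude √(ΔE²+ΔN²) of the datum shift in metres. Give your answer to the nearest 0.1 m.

At φ = -46.3028°, λ = -179.4392°: sin φ = -0.723001, cos φ = 0.690847, sin λ = -0.009788, cos λ = -0.999952.
ΔE = −sin λ·ΔX + cos λ·ΔY = −(-0.009788)·(139.1) + (-0.999952)·(426.3) = -424.92 m.
ΔN = −sin φ cos λ·ΔX − sin φ sin λ·ΔY + cos φ·ΔZ = −(-0.723001)(-0.999952)(139.1) − (-0.723001)(-0.009788)(426.3) + (0.690847)(-214.0) = -251.42 m.
Horizontal magnitude = √(ΔE² + ΔN²) = √((-424.92)² + (-251.42)²) = 493.73 m.

493.7 m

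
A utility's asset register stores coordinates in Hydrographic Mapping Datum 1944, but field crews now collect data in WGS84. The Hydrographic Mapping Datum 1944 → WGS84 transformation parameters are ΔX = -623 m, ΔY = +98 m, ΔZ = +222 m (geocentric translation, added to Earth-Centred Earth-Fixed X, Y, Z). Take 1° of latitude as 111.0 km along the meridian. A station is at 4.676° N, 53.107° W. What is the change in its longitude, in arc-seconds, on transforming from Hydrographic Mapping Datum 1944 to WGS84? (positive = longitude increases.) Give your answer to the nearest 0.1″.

sin φ = 0.081521, cos φ = 0.996672, sin λ = -0.799758, cos λ = 0.600323.
East component: ΔE = −sin λ·ΔX + cos λ·ΔY = −(-0.799758)(-623) + (0.600323)(98) = -439.42 m.
1° of latitude spans 111000 m; at latitude φ, 1° of longitude spans that × cos φ = 110630.6 m, so Δλ = -439.42 / 110630.6 × 3600 = -14.299″.

Δλ = -14.3″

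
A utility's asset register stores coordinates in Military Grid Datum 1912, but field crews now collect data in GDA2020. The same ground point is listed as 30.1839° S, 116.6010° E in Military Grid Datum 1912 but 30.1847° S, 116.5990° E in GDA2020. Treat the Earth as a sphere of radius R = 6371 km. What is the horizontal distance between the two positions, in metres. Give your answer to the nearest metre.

212 m

Δφ = -30.1847° − -30.1839° = -0.0008°; Δλ = 116.5990° − 116.6010° = -0.0020°.
1° along a meridian = πR/180 = 111195 m.
ΔN = Δφ × 111195 = -89.0 m; ΔE = Δλ × 111195 × cos(-30.1839°) = -0.0020 × 111195 × 0.864416 = -192.2 m.
Distance = √(ΔE² + ΔN²) = √((-192.2)² + (-89.0)²) = 211.8 m.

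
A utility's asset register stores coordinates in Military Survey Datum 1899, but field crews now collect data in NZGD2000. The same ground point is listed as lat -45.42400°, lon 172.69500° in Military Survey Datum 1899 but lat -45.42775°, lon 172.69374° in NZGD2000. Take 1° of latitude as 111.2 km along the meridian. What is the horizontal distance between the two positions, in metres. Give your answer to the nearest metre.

428 m

Δφ = -45.42775° − -45.42400° = -0.00375°; Δλ = 172.69374° − 172.69500° = -0.00126°.
ΔN = Δφ × 111200 = -417.0 m; ΔE = Δλ × 111200 × cos(-45.42400°) = -0.00126 × 111200 × 0.701855 = -98.3 m.
Distance = √(ΔE² + ΔN²) = √((-98.3)² + (-417.0)²) = 428.4 m.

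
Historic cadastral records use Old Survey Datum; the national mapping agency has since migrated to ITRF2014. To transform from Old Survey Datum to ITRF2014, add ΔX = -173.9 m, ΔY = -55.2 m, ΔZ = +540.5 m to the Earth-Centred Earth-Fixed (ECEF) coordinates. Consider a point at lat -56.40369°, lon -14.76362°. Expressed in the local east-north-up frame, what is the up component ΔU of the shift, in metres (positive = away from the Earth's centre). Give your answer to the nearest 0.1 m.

At φ = -56.40369°, λ = -14.76362°: sin φ = -0.832957, cos φ = 0.553338, sin λ = -0.254832, cos λ = 0.966985.
ΔU = cos φ cos λ·ΔX + cos φ sin λ·ΔY + sin φ·ΔZ = (0.553338)(0.966985)(-173.9) + (0.553338)(-0.254832)(-55.2) + (-0.832957)(540.5) = -535.48 m.

ΔU = -535.5 m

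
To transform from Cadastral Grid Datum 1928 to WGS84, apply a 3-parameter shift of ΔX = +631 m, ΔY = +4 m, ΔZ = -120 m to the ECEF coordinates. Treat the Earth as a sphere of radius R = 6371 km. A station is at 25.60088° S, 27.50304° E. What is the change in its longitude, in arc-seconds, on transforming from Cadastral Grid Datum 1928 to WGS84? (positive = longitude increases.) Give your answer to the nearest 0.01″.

Δλ = -10.33″

sin φ = -0.432100, cos φ = 0.901826, sin λ = 0.461796, cos λ = 0.886986.
East component: ΔE = −sin λ·ΔX + cos λ·ΔY = −(0.461796)(631) + (0.886986)(4) = -287.85 m.
1° of latitude spans πR/180 = 111195 m; at latitude φ, 1° of longitude spans that × cos φ = 100278.5 m, so Δλ = -287.85 / 100278.5 × 3600 = -10.334″.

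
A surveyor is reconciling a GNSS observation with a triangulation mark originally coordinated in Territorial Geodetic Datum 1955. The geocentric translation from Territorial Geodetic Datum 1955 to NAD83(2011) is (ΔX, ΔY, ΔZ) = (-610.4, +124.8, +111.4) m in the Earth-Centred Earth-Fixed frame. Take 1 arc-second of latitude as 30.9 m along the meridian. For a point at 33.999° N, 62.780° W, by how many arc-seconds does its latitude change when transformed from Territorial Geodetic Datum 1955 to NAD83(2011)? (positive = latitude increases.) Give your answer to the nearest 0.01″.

Δφ = 10.05″

sin φ = 0.559178, cos φ = 0.829047, sin λ = -0.889257, cos λ = 0.457408.
North component: ΔN = −sin φ cos λ·ΔX − sin φ sin λ·ΔY + cos φ·ΔZ = −(0.559178)(0.457408)(-610.4) − (0.559178)(-0.889257)(124.8) + (0.829047)(111.4) = 310.54 m.
1° of latitude spans 3600 × 30.90 = 111240 m, so Δφ = 310.54 / 111240 × 3600 = 10.050″.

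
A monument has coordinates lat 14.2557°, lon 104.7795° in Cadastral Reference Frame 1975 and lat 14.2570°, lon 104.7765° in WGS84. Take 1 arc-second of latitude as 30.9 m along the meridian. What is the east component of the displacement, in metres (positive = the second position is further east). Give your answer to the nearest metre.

ΔE = -323 m

Δφ = 14.2570° − 14.2557° = +0.0013°; Δλ = 104.7765° − 104.7795° = -0.0030°.
1° of latitude = 3600 × 30.90 = 111240 m.
ΔN = Δφ × 111240 = 144.6 m; ΔE = Δλ × 111240 × cos(14.2557°) = -0.0030 × 111240 × 0.969206 = -323.4 m.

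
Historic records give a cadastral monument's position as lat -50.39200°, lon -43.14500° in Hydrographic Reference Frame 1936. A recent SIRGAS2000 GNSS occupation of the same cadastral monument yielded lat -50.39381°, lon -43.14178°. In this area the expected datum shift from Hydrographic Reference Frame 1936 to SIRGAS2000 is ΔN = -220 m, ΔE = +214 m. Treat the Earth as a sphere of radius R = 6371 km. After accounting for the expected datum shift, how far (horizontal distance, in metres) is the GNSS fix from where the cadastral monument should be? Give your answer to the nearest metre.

24 m

Observed coordinate differences: Δφ = -0.00181°, Δλ = +0.00322°.
Converting to metres (1° lat = 111195 m, cos φ = 0.637532): observed ΔN = -201.3 m, observed ΔE = 228.3 m.
Subtracting the expected shift leaves a residual of -201.3 − (-220) = 18.7 m north and 228.3 − (214) = 14.3 m east.
Residual distance = √(18.7² + 14.3²) = 23.6 m.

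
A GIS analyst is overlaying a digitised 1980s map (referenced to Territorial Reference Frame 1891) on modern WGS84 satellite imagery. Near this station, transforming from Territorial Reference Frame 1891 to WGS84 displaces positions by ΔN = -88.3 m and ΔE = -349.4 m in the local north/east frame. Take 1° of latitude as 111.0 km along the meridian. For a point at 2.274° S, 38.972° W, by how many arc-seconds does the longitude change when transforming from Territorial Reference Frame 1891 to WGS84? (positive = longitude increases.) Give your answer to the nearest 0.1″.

Δλ = -11.3″

At latitude -2.274°, cos φ = 0.999213.
1° of longitude at this latitude = 111.0 × cos φ = 110.91 km, so Δλ = -349.4 / 110912.6 = -0.0031502° = -11.341″.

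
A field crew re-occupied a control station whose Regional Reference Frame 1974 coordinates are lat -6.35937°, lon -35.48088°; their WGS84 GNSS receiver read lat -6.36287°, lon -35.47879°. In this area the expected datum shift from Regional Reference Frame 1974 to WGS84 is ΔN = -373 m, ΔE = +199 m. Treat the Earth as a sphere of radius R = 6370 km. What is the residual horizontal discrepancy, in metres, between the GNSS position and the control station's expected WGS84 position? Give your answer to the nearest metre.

36 m

Observed coordinate differences: Δφ = -0.00350°, Δλ = +0.00209°.
Converting to metres (1° lat = 111177 m, cos φ = 0.993847): observed ΔN = -389.1 m, observed ΔE = 230.9 m.
Subtracting the expected shift leaves a residual of -389.1 − (-373) = -16.1 m north and 230.9 − (199) = 31.9 m east.
Residual distance = √((-16.1)² + 31.9²) = 35.8 m.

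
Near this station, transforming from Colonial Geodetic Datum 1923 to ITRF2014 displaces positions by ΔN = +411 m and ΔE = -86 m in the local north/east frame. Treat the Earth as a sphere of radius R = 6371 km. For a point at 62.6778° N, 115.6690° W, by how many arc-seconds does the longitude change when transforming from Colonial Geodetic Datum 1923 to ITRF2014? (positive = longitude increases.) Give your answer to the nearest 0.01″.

Δλ = -6.07″

At latitude 62.6778°, cos φ = 0.458994.
One radian of longitude at latitude φ spans R cos φ, so Δλ = ΔE / (R cos φ) = -86.0 / (6371000 × 0.458994) = -2.9409e-05 rad = -6.066″.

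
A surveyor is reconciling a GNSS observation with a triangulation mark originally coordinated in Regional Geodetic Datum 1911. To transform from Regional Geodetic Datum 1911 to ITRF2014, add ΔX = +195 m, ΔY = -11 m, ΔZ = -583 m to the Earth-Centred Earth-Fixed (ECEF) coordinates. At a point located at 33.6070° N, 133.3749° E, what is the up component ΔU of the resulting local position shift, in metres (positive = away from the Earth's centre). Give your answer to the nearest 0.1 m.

ΔU = -440.9 m

The local up (radial) axis is (cos φ cos λ, cos φ sin λ, sin φ), giving ΔU = -111.536 − 6.659 − 322.687 = -440.88 m.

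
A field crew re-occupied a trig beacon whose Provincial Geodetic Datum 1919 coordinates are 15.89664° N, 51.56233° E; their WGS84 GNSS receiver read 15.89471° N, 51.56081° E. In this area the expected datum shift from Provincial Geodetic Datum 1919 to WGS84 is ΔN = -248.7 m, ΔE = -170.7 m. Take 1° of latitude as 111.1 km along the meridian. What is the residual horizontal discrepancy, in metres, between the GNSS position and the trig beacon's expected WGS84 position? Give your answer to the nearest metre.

35 m

Observed coordinate differences: Δφ = -0.00193°, Δλ = -0.00152°.
Converting to metres (1° lat = 111100 m, cos φ = 0.961757): observed ΔN = -214.4 m, observed ΔE = -162.4 m.
Subtracting the expected shift leaves a residual of -214.4 − (-248.7) = 34.3 m north and -162.4 − (-170.7) = 8.3 m east.
Residual distance = √(34.3² + 8.3²) = 35.3 m.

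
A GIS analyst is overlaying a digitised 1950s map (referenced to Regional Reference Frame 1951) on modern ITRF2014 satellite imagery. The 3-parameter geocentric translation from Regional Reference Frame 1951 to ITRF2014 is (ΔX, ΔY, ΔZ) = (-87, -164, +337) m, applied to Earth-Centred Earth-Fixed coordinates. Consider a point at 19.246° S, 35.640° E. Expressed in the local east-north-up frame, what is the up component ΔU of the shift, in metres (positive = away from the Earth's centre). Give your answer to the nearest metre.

At φ = -19.246°, λ = 35.640°: sin φ = -0.329625, cos φ = 0.944112, sin λ = 0.582690, cos λ = 0.812694.
ΔU = cos φ cos λ·ΔX + cos φ sin λ·ΔY + sin φ·ΔZ = (0.944112)(0.812694)(-87) + (0.944112)(0.582690)(-164) + (-0.329625)(337) = -268.06 m.

ΔU = -268 m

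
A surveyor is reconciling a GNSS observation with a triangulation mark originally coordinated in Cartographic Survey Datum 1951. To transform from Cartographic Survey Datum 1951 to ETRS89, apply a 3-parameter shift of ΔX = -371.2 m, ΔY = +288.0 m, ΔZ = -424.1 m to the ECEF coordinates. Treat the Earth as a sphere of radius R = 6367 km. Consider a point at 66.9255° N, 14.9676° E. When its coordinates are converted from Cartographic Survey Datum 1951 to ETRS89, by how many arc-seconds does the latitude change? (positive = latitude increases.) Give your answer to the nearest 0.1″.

sin φ = 0.919996, cos φ = 0.391928, sin λ = 0.258273, cos λ = 0.966072.
North component: ΔN = −sin φ cos λ·ΔX − sin φ sin λ·ΔY + cos φ·ΔZ = −(0.919996)(0.966072)(-371.2) − (0.919996)(0.258273)(288.0) + (0.391928)(-424.1) = 95.27 m.
1° of latitude spans πR/180 = 111125 m, so Δφ = 95.27 / 111125 × 3600 = 3.086″.

Δφ = 3.1″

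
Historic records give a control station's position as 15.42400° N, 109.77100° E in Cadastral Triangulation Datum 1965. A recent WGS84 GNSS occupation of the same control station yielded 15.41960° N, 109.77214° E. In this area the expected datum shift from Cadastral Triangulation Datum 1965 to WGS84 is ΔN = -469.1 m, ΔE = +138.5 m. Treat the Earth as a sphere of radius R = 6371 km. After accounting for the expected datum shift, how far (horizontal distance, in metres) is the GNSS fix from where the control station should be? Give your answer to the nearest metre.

Observed coordinate differences: Δφ = -0.00440°, Δλ = +0.00114°.
Converting to metres (1° lat = 111195 m, cos φ = 0.963984): observed ΔN = -489.3 m, observed ΔE = 122.2 m.
Subtracting the expected shift leaves a residual of -489.3 − (-469.1) = -20.2 m north and 122.2 − (138.5) = -16.3 m east.
Residual distance = √((-20.2)² + (-16.3)²) = 25.9 m.

26 m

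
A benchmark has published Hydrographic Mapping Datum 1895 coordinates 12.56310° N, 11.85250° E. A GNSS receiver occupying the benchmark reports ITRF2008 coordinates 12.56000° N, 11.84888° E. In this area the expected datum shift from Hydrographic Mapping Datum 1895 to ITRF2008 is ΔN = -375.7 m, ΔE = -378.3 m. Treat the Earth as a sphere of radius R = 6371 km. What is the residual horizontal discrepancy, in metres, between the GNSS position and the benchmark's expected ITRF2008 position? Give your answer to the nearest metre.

Observed coordinate differences: Δφ = -0.00310°, Δλ = -0.00362°.
Converting to metres (1° lat = 111195 m, cos φ = 0.976057): observed ΔN = -344.7 m, observed ΔE = -392.9 m.
Subtracting the expected shift leaves a residual of -344.7 − (-375.7) = 31.0 m north and -392.9 − (-378.3) = -14.6 m east.
Residual distance = √(31.0² + (-14.6)²) = 34.3 m.

34 m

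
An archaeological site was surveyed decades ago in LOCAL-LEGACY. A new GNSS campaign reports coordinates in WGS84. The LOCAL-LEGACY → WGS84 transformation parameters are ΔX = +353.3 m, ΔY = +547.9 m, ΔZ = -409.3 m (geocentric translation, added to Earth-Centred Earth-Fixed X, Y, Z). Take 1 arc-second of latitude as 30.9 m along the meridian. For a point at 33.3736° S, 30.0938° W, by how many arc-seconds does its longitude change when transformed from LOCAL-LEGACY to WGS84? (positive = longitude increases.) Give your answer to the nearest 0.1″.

Δλ = 25.2″

sin φ = -0.550096, cos φ = 0.835101, sin λ = -0.501417, cos λ = 0.865206.
East component: ΔE = −sin λ·ΔX + cos λ·ΔY = −(-0.501417)(353.3) + (0.865206)(547.9) = 651.20 m.
1° of latitude spans 3600 × 30.90 = 111240 m; at latitude φ, 1° of longitude spans that × cos φ = 92896.7 m, so Δλ = 651.20 / 92896.7 × 3600 = 25.236″.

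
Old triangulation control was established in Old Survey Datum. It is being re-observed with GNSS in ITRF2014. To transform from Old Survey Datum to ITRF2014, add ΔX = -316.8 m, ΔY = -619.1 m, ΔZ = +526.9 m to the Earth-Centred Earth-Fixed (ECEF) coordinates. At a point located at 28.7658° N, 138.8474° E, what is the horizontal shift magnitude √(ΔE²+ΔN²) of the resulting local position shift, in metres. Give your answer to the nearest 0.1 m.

At φ = 28.7658°, λ = 138.8474°: sin φ = 0.481231, cos φ = 0.876594, sin λ = 0.658067, cos λ = -0.752960.
ΔE = −sin λ·ΔX + cos λ·ΔY = −(0.658067)·(-316.8) + (-0.752960)·(-619.1) = 674.63 m.
ΔN = −sin φ cos λ·ΔX − sin φ sin λ·ΔY + cos φ·ΔZ = −(0.481231)(-0.752960)(-316.8) − (0.481231)(0.658067)(-619.1) + (0.876594)(526.9) = 543.14 m.
Horizontal magnitude = √(ΔE² + ΔN²) = √(674.63² + 543.14²) = 866.10 m.

866.1 m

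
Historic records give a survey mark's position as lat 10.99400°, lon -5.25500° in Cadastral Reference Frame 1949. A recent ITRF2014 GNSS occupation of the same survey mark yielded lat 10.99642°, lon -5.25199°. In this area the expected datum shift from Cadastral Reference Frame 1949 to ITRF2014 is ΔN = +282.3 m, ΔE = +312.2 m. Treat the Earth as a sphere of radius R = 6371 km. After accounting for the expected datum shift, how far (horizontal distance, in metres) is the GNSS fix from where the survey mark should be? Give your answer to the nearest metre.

Observed coordinate differences: Δφ = +0.00242°, Δλ = +0.00301°.
Converting to metres (1° lat = 111195 m, cos φ = 0.981647): observed ΔN = 269.1 m, observed ΔE = 328.6 m.
Subtracting the expected shift leaves a residual of 269.1 − (282.3) = -13.2 m north and 328.6 − (312.2) = 16.4 m east.
Residual distance = √((-13.2)² + 16.4²) = 21.0 m.

21 m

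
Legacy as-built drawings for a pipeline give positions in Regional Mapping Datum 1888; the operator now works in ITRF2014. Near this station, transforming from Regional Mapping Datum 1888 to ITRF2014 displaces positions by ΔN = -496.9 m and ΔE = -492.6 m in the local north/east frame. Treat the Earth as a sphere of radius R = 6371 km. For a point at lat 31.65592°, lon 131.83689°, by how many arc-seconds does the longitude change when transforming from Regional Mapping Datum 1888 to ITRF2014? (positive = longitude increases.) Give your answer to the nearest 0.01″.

At latitude 31.65592°, cos φ = 0.851215.
One radian of longitude at latitude φ spans R cos φ, so Δλ = ΔE / (R cos φ) = -492.6 / (6371000 × 0.851215) = -9.0834e-05 rad = -18.736″.

Δλ = -18.74″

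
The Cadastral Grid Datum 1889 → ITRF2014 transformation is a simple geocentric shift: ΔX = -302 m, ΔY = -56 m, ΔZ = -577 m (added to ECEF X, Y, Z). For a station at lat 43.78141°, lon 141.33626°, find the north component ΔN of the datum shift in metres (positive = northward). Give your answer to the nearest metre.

ΔN = -556 m

The local north axis is (−sin φ cos λ, −sin φ sin λ, cos φ), giving ΔN = -163.159 + 24.207 − 416.585 = -555.54 m.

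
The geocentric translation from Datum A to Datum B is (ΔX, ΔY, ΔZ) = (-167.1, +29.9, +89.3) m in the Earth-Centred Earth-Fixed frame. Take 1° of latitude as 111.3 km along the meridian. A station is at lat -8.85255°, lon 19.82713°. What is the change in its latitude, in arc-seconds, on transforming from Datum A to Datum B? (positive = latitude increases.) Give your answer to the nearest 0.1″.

sin φ = -0.153892, cos φ = 0.988088, sin λ = 0.339183, cos λ = 0.940720.
North component: ΔN = −sin φ cos λ·ΔX − sin φ sin λ·ΔY + cos φ·ΔZ = −(-0.153892)(0.940720)(-167.1) − (-0.153892)(0.339183)(29.9) + (0.988088)(89.3) = 65.61 m.
1° of latitude spans 111300 m, so Δφ = 65.61 / 111300 × 3600 = 2.122″.

Δφ = 2.1″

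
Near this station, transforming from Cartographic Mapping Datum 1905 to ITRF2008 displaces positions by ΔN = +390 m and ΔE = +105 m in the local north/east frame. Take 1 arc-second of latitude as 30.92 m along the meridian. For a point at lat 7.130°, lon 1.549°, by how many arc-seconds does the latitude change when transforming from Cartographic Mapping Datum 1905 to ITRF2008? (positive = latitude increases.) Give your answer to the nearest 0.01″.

Δφ = 12.61″

1″ of latitude = 30.92 m, so Δφ = 390.0 / 30.92 = 12.613″.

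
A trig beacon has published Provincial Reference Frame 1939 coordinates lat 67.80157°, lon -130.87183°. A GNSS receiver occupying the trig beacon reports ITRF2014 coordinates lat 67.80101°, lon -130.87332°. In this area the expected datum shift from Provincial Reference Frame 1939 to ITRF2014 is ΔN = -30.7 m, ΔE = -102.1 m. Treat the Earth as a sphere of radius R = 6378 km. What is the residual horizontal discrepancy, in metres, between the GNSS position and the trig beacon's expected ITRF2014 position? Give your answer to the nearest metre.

Observed coordinate differences: Δφ = -0.00056°, Δλ = -0.00149°.
Converting to metres (1° lat = 111317 m, cos φ = 0.377815): observed ΔN = -62.3 m, observed ΔE = -62.7 m.
Subtracting the expected shift leaves a residual of -62.3 − (-30.7) = -31.6 m north and -62.7 − (-102.1) = 39.4 m east.
Residual distance = √((-31.6)² + 39.4²) = 50.6 m.

51 m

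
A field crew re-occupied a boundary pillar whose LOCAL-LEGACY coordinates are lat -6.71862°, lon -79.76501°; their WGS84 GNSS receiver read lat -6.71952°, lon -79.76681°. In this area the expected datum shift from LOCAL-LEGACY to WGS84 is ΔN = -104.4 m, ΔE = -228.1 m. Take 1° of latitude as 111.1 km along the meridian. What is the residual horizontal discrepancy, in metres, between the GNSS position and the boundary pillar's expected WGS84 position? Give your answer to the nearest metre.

30 m

Observed coordinate differences: Δφ = -0.00090°, Δλ = -0.00180°.
Converting to metres (1° lat = 111100 m, cos φ = 0.993133): observed ΔN = -100.0 m, observed ΔE = -198.6 m.
Subtracting the expected shift leaves a residual of -100.0 − (-104.4) = 4.4 m north and -198.6 − (-228.1) = 29.5 m east.
Residual distance = √(4.4² + 29.5²) = 29.8 m.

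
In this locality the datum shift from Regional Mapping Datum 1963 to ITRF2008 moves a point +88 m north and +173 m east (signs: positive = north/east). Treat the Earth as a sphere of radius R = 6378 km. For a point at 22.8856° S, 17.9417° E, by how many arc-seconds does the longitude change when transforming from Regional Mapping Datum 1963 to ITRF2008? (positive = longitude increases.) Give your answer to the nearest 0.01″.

At latitude -22.8856°, cos φ = 0.921283.
One radian of longitude at latitude φ spans R cos φ, so Δλ = ΔE / (R cos φ) = 173.0 / (6378000 × 0.921283) = 2.9442e-05 rad = 6.073″.

Δλ = 6.07″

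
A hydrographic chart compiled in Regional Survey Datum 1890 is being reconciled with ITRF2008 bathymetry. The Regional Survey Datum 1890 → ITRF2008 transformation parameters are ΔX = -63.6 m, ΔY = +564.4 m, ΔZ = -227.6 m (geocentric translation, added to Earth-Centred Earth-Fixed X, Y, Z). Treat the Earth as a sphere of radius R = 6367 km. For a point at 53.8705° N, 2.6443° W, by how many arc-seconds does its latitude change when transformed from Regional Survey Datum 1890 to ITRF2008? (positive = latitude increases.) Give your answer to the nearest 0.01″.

sin φ = 0.807686, cos φ = 0.589612, sin λ = -0.046135, cos λ = 0.998935.
North component: ΔN = −sin φ cos λ·ΔX − sin φ sin λ·ΔY + cos φ·ΔZ = −(0.807686)(0.998935)(-63.6) − (0.807686)(-0.046135)(564.4) + (0.589612)(-227.6) = -61.85 m.
1° of latitude spans πR/180 = 111125 m, so Δφ = -61.85 / 111125 × 3600 = -2.004″.

Δφ = -2.00″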